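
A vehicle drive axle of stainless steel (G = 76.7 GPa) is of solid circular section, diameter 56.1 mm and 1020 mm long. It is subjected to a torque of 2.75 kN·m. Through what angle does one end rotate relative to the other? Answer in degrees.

J = πd⁴/32 = π(0.0561)⁴/32 = 9.724×10^-7 m⁴.
θ = T·L/(G·J) = 2750 × 1.02 / (76.7×10⁹ × 9.724×10^-7) = 0.03761 rad.

2.15°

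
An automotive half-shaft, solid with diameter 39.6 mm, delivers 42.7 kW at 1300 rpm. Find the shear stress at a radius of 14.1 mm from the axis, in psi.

ω = 2π·1300/60 = 136.1 rad/s, so T = P/ω = 42.7×10³ / 136.1 = 313.7 N·m.
J = πd⁴/32 = π(0.0396)⁴/32 = 2.414×10^-7 m⁴.
Shear stress varies linearly with radius: τ = T·r/J = 313.7 × 0.0141 / 2.414×10^-7 = 1.832×10^7 Pa.

2660 psi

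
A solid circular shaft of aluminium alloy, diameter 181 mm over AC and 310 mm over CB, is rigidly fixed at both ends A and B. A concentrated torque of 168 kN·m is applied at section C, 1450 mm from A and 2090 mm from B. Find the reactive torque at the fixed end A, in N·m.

24100 N·m

Compatibility: T_A·a/J_AC = T_B·b/J_CB with T_A + T_B = T₀.
J_AC = 1.05×10^-4 m⁴, J_CB = 9.07×10^-4 m⁴, so T_A = T₀·(J_AC/a)/((J_AC/a)+(J_CB/b)) = 24100 N·m, T_B = 143900 N·m.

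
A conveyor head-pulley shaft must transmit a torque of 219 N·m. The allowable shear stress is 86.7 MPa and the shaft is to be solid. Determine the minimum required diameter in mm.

23.4 mm

For a solid shaft τ_max = 16T/(πd³), so d = (16T/(π τ_allow))^(1/3) = (16·219.0/(π·8.67×10^7))^(1/3) = 0.02343 m.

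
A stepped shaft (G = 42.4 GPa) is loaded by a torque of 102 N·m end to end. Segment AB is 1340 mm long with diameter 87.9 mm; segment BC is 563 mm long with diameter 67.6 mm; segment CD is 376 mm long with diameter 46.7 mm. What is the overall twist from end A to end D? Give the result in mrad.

3.15 mrad

J_AB = π(0.0879)⁴/32 = 5.86×10^-6 m⁴; J_BC = π(0.0676)⁴/32 = 2.05×10^-6 m⁴; J_CD = π(0.0467)⁴/32 = 4.67×10^-7 m⁴.
θ = (T/G)·Σ L_i/J_i = (102.0/42.4×10⁹)·(1.34/5.86×10^-6 + 0.563/2.05×10^-6 + 0.376/4.67×10^-7) = 3.148×10^-3 rad.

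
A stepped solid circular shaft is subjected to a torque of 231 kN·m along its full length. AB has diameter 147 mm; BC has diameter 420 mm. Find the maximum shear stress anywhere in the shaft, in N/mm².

Under the same torque, τ_max = 16T/(πd³) is largest where d is smallest — segment AB (d = 147 mm).
τ_max = 16·231000/(π·(0.147)³) = 3.704×10^8 Pa.

370 N/mm²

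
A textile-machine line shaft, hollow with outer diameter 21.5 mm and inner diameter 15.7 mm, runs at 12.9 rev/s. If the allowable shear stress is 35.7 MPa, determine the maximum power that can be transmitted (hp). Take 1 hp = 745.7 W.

J = π(d_o⁴ − d_i⁴)/32 = π(0.0215⁴ − 0.0157⁴)/32 = 1.501×10^-8 m⁴.
T_max = τ_allow·J/r = 3.57×10^7 × 1.501×10^-8 / 0.0107 = 49.86 N·m.
ω = 2π·12.9 = 81.05 rad/s, so P_max = T_max·ω = 4041 W.

5.42 hp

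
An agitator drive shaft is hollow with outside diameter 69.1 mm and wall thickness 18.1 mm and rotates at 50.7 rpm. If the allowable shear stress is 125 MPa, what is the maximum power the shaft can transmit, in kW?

J = π(d_o⁴ − d_i⁴)/32 = π(0.0691⁴ − 0.0329⁴)/32 = 2.123×10^-6 m⁴.
T_max = τ_allow·J/r = 1.25×10^8 × 2.123×10^-6 / 0.0345 = 7682 N·m.
ω = 2π·50.7/60 = 5.309 rad/s, so P_max = T_max·ω = 4.078×10^4 W.

40.8 kW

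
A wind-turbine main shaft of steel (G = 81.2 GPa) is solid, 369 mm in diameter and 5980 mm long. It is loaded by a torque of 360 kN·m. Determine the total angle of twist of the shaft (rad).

0.0146 rad

J = πd⁴/32 = π(0.369)⁴/32 = 1.820×10^-3 m⁴.
θ = T·L/(G·J) = 360000 × 5.98 / (81.2×10⁹ × 1.820×10^-3) = 0.01457 rad.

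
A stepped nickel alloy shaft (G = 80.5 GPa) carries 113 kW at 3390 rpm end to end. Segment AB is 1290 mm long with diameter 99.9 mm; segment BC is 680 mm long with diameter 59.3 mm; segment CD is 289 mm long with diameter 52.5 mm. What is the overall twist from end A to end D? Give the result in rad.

ω = 2π·3390/60 = 355.0 rad/s, so T = P/ω = 113×10³ / 355.0 = 318.3 N·m.
J_AB = π(0.0999)⁴/32 = 9.78×10^-6 m⁴; J_BC = π(0.0593)⁴/32 = 1.21×10^-6 m⁴; J_CD = π(0.0525)⁴/32 = 7.46×10^-7 m⁴.
θ = (T/G)·Σ L_i/J_i = (318.3/80.5×10⁹)·(1.29/9.78×10^-6 + 0.680/1.21×10^-6 + 0.289/7.46×10^-7) = 4.269×10^-3 rad.

0.00427 rad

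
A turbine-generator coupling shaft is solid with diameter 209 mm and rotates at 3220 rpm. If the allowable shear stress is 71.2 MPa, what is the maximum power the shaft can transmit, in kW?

J = πd⁴/32 = π(0.209)⁴/32 = 1.873×10^-4 m⁴.
T_max = τ_allow·J/r = 7.12×10^7 × 1.873×10^-4 / 0.104 = 127600 N·m.
ω = 2π·3220/60 = 337.2 rad/s, so P_max = T_max·ω = 4.304×10^7 W.

43000 kW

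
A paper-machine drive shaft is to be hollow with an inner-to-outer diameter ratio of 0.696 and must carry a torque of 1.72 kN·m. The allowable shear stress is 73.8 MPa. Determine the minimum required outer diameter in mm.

For a hollow shaft with d_i/d_o = 0.696: τ_max = 16T/(π d_o³ (1−k⁴)), so d_o = [16T/(π τ_allow (1−k⁴))]^(1/3) = [16·1720/(π·7.38×10^7·0.7653)]^(1/3) = 0.05373 m.

53.7 mm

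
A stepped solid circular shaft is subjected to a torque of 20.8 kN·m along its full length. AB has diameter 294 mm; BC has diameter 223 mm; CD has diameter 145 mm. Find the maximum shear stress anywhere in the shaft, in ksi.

5.04 ksi

Under the same torque, τ_max = 16T/(πd³) is largest where d is smallest — segment CD (d = 145 mm).
τ_max = 16·20800/(π·(0.145)³) = 3.475×10^7 Pa.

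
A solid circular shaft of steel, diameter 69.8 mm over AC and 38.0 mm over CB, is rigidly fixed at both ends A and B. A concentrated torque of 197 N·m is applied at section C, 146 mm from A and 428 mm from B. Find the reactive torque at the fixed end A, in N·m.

191 N·m

Compatibility: T_A·a/J_AC = T_B·b/J_CB with T_A + T_B = T₀.
J_AC = 2.33×10^-6 m⁴, J_CB = 2.05×10^-7 m⁴, so T_A = T₀·(J_AC/a)/((J_AC/a)+(J_CB/b)) = 191.3 N·m, T_B = 5.731 N·m.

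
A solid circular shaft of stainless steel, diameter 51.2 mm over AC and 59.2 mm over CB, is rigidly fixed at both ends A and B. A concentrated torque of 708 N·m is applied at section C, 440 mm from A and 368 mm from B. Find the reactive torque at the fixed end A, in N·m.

Compatibility: T_A·a/J_AC = T_B·b/J_CB with T_A + T_B = T₀.
J_AC = 6.75×10^-7 m⁴, J_CB = 1.21×10^-6 m⁴, so T_A = T₀·(J_AC/a)/((J_AC/a)+(J_CB/b)) = 225.7 N·m, T_B = 482.3 N·m.

226 N·m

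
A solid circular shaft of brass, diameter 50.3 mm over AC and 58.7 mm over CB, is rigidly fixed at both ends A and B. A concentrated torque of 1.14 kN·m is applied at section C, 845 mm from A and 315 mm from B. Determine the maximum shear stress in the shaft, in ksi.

3.47 ksi

Compatibility: T_A·a/J_AC = T_B·b/J_CB with T_A + T_B = T₀.
J_AC = 6.28×10^-7 m⁴, J_CB = 1.17×10^-6 m⁴, so T_A = T₀·(J_AC/a)/((J_AC/a)+(J_CB/b)) = 190.8 N·m, T_B = 949.2 N·m.
τ in each portion: τ_AC = 7.63×10^6 Pa, τ_CB = 2.39×10^7 Pa; maximum is in CB.
τ_max = T_CB·r/J = 949.2·0.0294/1.17×10^-6 = 2.390×10^7 Pa.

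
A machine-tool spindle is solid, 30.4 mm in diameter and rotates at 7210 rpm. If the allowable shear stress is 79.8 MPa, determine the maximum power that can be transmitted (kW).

J = πd⁴/32 = π(0.0304)⁴/32 = 8.385×10^-8 m⁴.
T_max = τ_allow·J/r = 7.98×10^7 × 8.385×10^-8 / 0.0152 = 440.2 N·m.
ω = 2π·7210/60 = 755.0 rad/s, so P_max = T_max·ω = 3.324×10^5 W.

332 kW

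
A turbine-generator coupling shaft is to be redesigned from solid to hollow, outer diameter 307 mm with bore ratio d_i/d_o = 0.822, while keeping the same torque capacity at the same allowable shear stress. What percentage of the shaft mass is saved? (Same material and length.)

51.3 %

Equal τ_max and T ⇒ the solid shaft needs d_s³ = d_o³(1−k⁴), so d_s = 307·(1−0.822⁴)^(1/3) = 250.5 mm.
Area ratio A_h/A_s = d_o²(1−k²)/d_s² = (1−k²)/(1−k⁴)^(2/3) = 0.4870.
Mass saving = 1 − 0.4870 = 51.3 %.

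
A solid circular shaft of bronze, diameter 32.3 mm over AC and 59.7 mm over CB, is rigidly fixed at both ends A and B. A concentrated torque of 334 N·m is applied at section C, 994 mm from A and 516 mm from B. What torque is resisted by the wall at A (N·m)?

14.2 N·m

Compatibility: T_A·a/J_AC = T_B·b/J_CB with T_A + T_B = T₀.
J_AC = 1.07×10^-7 m⁴, J_CB = 1.25×10^-6 m⁴, so T_A = T₀·(J_AC/a)/((J_AC/a)+(J_CB/b)) = 14.22 N·m, T_B = 319.8 N·m.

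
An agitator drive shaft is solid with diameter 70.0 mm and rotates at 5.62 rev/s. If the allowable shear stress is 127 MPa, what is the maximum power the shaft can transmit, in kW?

J = πd⁴/32 = π(0.0700)⁴/32 = 2.357×10^-6 m⁴.
T_max = τ_allow·J/r = 1.27×10^8 × 2.357×10^-6 / 0.0350 = 8553 N·m.
ω = 2π·5.62 = 35.31 rad/s, so P_max = T_max·ω = 3.020×10^5 W.

302 kW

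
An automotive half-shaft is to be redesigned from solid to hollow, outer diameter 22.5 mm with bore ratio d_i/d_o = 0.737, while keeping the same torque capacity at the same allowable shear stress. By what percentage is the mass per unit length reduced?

42.3 %

Equal τ_max and T ⇒ the solid shaft needs d_s³ = d_o³(1−k⁴), so d_s = 22.5·(1−0.737⁴)^(1/3) = 20.02 mm.
Area ratio A_h/A_s = d_o²(1−k²)/d_s² = (1−k²)/(1−k⁴)^(2/3) = 0.5767.
Mass saving = 1 − 0.5767 = 42.3 %.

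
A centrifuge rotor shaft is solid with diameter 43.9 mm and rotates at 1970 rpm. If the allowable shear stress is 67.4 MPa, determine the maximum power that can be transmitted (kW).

J = πd⁴/32 = π(0.0439)⁴/32 = 3.646×10^-7 m⁴.
T_max = τ_allow·J/r = 6.74×10^7 × 3.646×10^-7 / 0.0220 = 1120 N·m.
ω = 2π·1970/60 = 206.3 rad/s, so P_max = T_max·ω = 2.310×10^5 W.

231 kW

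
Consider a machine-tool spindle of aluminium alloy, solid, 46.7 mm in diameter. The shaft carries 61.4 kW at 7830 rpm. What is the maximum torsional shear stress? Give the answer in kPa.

ω = 2π·7830/60 = 820.0 rad/s, so T = P/ω = 61.4×10³ / 820.0 = 74.88 N·m.
J = πd⁴/32 = π(0.0467)⁴/32 = 4.669×10^-7 m⁴.
τ_max = T·r/J = 74.88 × 0.0234 / 4.669×10^-7 = 3.745×10^6 Pa.

3740 kPa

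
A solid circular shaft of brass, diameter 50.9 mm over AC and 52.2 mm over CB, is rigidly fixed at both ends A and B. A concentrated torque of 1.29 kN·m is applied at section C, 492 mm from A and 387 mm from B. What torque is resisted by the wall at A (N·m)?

Compatibility: T_A·a/J_AC = T_B·b/J_CB with T_A + T_B = T₀.
J_AC = 6.59×10^-7 m⁴, J_CB = 7.29×10^-7 m⁴, so T_A = T₀·(J_AC/a)/((J_AC/a)+(J_CB/b)) = 536.1 N·m, T_B = 753.9 N·m.

536 N·m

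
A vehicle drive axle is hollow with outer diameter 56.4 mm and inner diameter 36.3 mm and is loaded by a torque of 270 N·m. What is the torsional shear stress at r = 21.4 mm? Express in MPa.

J = π(d_o⁴ − d_i⁴)/32 = π(0.0564⁴ − 0.0363⁴)/32 = 8.229×10^-7 m⁴.
Shear stress varies linearly with radius: τ = T·r/J = 270.0 × 0.0214 / 8.229×10^-7 = 7.021×10^6 Pa.

7.02 MPa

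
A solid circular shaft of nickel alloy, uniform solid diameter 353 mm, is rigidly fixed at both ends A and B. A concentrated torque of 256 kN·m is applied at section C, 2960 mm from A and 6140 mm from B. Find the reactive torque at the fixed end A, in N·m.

With uniform GJ and both ends fixed, compatibility θ_AC = θ_CB gives T_A·a = T_B·b, together with T_A + T_B = T₀.
T_A = T₀·b/(a+b) = 256000·6140/9100 = 172700 N·m; T_B = 83270 N·m.

173000 N·m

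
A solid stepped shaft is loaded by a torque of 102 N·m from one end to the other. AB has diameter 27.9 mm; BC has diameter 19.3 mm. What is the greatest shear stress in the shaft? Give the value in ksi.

10.5 ksi

Under the same torque, τ_max = 16T/(πd³) is largest where d is smallest — segment BC (d = 19.3 mm).
τ_max = 16·102.0/(π·(0.0193)³) = 7.226×10^7 Pa.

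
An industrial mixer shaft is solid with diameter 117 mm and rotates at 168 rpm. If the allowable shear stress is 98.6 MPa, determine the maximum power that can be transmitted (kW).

546 kW

J = πd⁴/32 = π(0.117)⁴/32 = 1.840×10^-5 m⁴.
T_max = τ_allow·J/r = 9.86×10^7 × 1.840×10^-5 / 0.0585 = 31010 N·m.
ω = 2π·168/60 = 17.59 rad/s, so P_max = T_max·ω = 5.455×10^5 W.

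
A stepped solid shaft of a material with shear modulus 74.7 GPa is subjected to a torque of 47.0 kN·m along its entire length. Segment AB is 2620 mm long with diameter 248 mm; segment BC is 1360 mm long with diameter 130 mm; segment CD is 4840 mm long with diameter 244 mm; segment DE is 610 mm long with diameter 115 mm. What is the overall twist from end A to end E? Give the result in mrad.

J_AB = π(0.248)⁴/32 = 3.71×10^-4 m⁴; J_BC = π(0.130)⁴/32 = 2.80×10^-5 m⁴; J_CD = π(0.244)⁴/32 = 3.48×10^-4 m⁴; J_DE = π(0.115)⁴/32 = 1.72×10^-5 m⁴.
θ = (T/G)·Σ L_i/J_i = (47000/74.7×10⁹)·(2.62/3.71×10^-4 + 1.36/2.80×10^-5 + 4.84/3.48×10^-4 + 0.610/1.72×10^-5) = 0.06606 rad.

66.1 mrad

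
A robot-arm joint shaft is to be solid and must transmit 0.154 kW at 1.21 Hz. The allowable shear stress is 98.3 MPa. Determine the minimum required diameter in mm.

ω = 2π·1.21 = 7.603 rad/s, so T = P/ω = 0.154×10³ / 7.603 = 20.26 N·m.
For a solid shaft τ_max = 16T/(πd³), so d = (16T/(π τ_allow))^(1/3) = (16·20.26/(π·9.83×10^7))^(1/3) = 0.01016 m.

10.2 mm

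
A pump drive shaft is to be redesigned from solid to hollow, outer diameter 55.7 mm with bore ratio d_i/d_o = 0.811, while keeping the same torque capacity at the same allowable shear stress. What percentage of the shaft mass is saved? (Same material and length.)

50.1 %

Equal τ_max and T ⇒ the solid shaft needs d_s³ = d_o³(1−k⁴), so d_s = 55.7·(1−0.811⁴)^(1/3) = 46.11 mm.
Area ratio A_h/A_s = d_o²(1−k²)/d_s² = (1−k²)/(1−k⁴)^(2/3) = 0.4994.
Mass saving = 1 − 0.4994 = 50.1 %.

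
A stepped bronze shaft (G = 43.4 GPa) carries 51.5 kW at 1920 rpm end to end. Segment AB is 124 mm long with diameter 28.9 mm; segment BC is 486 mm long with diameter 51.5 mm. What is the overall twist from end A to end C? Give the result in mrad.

14.8 mrad

ω = 2π·1920/60 = 201.1 rad/s, so T = P/ω = 51.5×10³ / 201.1 = 256.1 N·m.
J_AB = π(0.0289)⁴/32 = 6.85×10^-8 m⁴; J_BC = π(0.0515)⁴/32 = 6.91×10^-7 m⁴.
θ = (T/G)·Σ L_i/J_i = (256.1/43.4×10⁹)·(0.124/6.85×10^-8 + 0.486/6.91×10^-7) = 0.01484 rad.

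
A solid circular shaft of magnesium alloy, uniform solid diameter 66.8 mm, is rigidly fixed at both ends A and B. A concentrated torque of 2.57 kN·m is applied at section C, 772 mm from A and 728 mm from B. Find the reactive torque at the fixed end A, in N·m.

With uniform GJ and both ends fixed, compatibility θ_AC = θ_CB gives T_A·a = T_B·b, together with T_A + T_B = T₀.
T_A = T₀·b/(a+b) = 2570·728/1500 = 1247 N·m; T_B = 1323 N·m.

1250 N·m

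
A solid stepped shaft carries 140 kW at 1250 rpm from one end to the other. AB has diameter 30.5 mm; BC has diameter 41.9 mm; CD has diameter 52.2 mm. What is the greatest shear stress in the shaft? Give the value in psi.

27800 psi

ω = 2π·1250/60 = 130.9 rad/s, so T = P/ω = 140×10³ / 130.9 = 1070 N·m.
Under the same torque, τ_max = 16T/(πd³) is largest where d is smallest — segment AB (d = 30.5 mm).
τ_max = 16·1070/(π·(0.0305)³) = 1.920×10^8 Pa.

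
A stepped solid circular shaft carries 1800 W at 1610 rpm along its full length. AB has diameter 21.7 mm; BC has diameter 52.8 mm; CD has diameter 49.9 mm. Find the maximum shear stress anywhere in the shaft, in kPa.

5320 kPa

ω = 2π·1610/60 = 168.6 rad/s, so T = P/ω = 1800 / 168.6 = 10.68 N·m.
Under the same torque, τ_max = 16T/(πd³) is largest where d is smallest — segment AB (d = 21.7 mm).
τ_max = 16·10.68/(π·(0.0217)³) = 5.321×10^6 Pa.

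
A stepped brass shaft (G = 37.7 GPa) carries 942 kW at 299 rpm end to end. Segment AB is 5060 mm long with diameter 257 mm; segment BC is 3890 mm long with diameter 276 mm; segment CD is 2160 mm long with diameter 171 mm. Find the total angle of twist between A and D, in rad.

ω = 2π·299/60 = 31.31 rad/s, so T = P/ω = 942×10³ / 31.31 = 30090 N·m.
J_AB = π(0.257)⁴/32 = 4.28×10^-4 m⁴; J_BC = π(0.276)⁴/32 = 5.70×10^-4 m⁴; J_CD = π(0.171)⁴/32 = 8.39×10^-5 m⁴.
θ = (T/G)·Σ L_i/J_i = (30090/37.7×10⁹)·(5.06/4.28×10^-4 + 3.89/5.70×10^-4 + 2.16/8.39×10^-5) = 0.03541 rad.

0.0354 rad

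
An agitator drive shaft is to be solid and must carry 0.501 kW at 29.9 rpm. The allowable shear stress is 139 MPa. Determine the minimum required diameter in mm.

18.0 mm

ω = 2π·29.9/60 = 3.131 rad/s, so T = P/ω = 0.501×10³ / 3.131 = 160.0 N·m.
For a solid shaft τ_max = 16T/(πd³), so d = (16T/(π τ_allow))^(1/3) = (16·160.0/(π·1.39×10^8))^(1/3) = 0.01803 m.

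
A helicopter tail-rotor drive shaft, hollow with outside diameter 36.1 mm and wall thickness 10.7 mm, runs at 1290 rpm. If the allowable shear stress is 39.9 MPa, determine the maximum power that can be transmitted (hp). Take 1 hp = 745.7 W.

J = π(d_o⁴ − d_i⁴)/32 = π(0.0361⁴ − 0.0147⁴)/32 = 1.622×10^-7 m⁴.
T_max = τ_allow·J/r = 3.99×10^7 × 1.622×10^-7 / 0.0181 = 358.4 N·m.
ω = 2π·1290/60 = 135.1 rad/s, so P_max = T_max·ω = 4.842×10^4 W.

64.9 hp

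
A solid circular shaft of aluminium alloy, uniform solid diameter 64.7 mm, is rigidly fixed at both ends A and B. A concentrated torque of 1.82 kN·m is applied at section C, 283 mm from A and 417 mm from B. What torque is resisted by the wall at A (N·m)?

1080 N·m

With uniform GJ and both ends fixed, compatibility θ_AC = θ_CB gives T_A·a = T_B·b, together with T_A + T_B = T₀.
T_A = T₀·b/(a+b) = 1820·417/700.0 = 1084 N·m; T_B = 735.8 N·m.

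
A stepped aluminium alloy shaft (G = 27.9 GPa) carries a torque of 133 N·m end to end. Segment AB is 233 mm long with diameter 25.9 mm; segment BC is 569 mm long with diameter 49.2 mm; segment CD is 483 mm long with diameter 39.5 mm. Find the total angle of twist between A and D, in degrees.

J_AB = π(0.0259)⁴/32 = 4.42×10^-8 m⁴; J_BC = π(0.0492)⁴/32 = 5.75×10^-7 m⁴; J_CD = π(0.0395)⁴/32 = 2.39×10^-7 m⁴.
θ = (T/G)·Σ L_i/J_i = (133.0/27.9×10⁹)·(0.233/4.42×10^-8 + 0.569/5.75×10^-7 + 0.483/2.39×10^-7) = 0.03949 rad.

2.26°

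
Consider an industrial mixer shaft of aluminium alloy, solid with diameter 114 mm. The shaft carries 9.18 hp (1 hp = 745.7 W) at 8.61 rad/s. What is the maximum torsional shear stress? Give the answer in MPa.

ω = 8.61 rad/s, so T = P/ω = 9.18×745.7 / 8.610 = 795.1 N·m.
J = πd⁴/32 = π(0.114)⁴/32 = 1.658×10^-5 m⁴.
τ_max = T·r/J = 795.1 × 0.0570 / 1.658×10^-5 = 2.733×10^6 Pa.

2.73 MPa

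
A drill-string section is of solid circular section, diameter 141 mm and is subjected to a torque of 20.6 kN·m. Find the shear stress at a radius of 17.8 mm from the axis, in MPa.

9.45 MPa

J = πd⁴/32 = π(0.141)⁴/32 = 3.880×10^-5 m⁴.
Shear stress varies linearly with radius: τ = T·r/J = 20600 × 0.0178 / 3.880×10^-5 = 9.450×10^6 Pa.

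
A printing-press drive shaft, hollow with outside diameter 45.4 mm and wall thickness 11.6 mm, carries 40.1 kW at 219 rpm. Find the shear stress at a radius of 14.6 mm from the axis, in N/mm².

64.9 N/mm²

ω = 2π·219/60 = 22.93 rad/s, so T = P/ω = 40.1×10³ / 22.93 = 1749 N·m.
J = π(d_o⁴ − d_i⁴)/32 = π(0.0454⁴ − 0.0222⁴)/32 = 3.932×10^-7 m⁴.
Shear stress varies linearly with radius: τ = T·r/J = 1749 × 0.0146 / 3.932×10^-7 = 6.492×10^7 Pa.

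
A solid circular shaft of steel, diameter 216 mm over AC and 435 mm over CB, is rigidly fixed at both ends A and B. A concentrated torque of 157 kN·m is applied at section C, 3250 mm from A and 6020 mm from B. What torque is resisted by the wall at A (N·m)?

Compatibility: T_A·a/J_AC = T_B·b/J_CB with T_A + T_B = T₀.
J_AC = 2.14×10^-4 m⁴, J_CB = 3.52×10^-3 m⁴, so T_A = T₀·(J_AC/a)/((J_AC/a)+(J_CB/b)) = 15890 N·m, T_B = 141100 N·m.

15900 N·m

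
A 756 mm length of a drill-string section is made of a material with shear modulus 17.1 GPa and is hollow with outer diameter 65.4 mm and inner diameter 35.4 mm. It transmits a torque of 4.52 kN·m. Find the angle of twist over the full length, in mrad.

122 mrad

J = π(d_o⁴ − d_i⁴)/32 = π(0.0654⁴ − 0.0354⁴)/32 = 1.642×10^-6 m⁴.
θ = T·L/(G·J) = 4520 × 0.756 / (17.1×10⁹ × 1.642×10^-6) = 0.1217 rad.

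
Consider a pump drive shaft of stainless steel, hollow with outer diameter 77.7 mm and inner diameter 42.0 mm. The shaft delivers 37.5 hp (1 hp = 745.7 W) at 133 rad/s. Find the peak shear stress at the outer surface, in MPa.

2.50 MPa

ω = 133 rad/s, so T = P/ω = 37.5×745.7 / 133.0 = 210.3 N·m.
J = π(d_o⁴ − d_i⁴)/32 = π(0.0777⁴ − 0.0420⁴)/32 = 3.273×10^-6 m⁴.
τ_max = T·r/J = 210.3 × 0.0389 / 3.273×10^-6 = 2.496×10^6 Pa.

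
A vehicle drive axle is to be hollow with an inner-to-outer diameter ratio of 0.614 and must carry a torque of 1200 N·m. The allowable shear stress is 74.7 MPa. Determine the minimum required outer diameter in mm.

45.7 mm

For a hollow shaft with d_i/d_o = 0.614: τ_max = 16T/(π d_o³ (1−k⁴)), so d_o = [16T/(π τ_allow (1−k⁴))]^(1/3) = [16·1200/(π·7.47×10^7·0.8579)]^(1/3) = 0.04569 m.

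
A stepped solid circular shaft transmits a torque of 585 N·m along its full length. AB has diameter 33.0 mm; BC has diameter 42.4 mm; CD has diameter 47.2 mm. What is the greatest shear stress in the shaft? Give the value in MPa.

82.9 MPa

Under the same torque, τ_max = 16T/(πd³) is largest where d is smallest — segment AB (d = 33.0 mm).
τ_max = 16·585.0/(π·(0.0330)³) = 8.291×10^7 Pa.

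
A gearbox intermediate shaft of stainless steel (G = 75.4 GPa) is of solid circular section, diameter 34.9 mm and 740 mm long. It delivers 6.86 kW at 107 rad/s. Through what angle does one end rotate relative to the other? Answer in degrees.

0.248°

ω = 107 rad/s, so T = P/ω = 6.86×10³ / 107.0 = 64.11 N·m.
J = πd⁴/32 = π(0.0349)⁴/32 = 1.456×10^-7 m⁴.
θ = T·L/(G·J) = 64.11 × 0.740 / (75.4×10⁹ × 1.456×10^-7) = 4.320×10^-3 rad.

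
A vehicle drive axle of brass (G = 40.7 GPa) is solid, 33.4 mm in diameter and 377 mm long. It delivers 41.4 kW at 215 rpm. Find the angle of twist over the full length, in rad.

ω = 2π·215/60 = 22.51 rad/s, so T = P/ω = 41.4×10³ / 22.51 = 1839 N·m.
J = πd⁴/32 = π(0.0334)⁴/32 = 1.222×10^-7 m⁴.
θ = T·L/(G·J) = 1839 × 0.377 / (40.7×10⁹ × 1.222×10^-7) = 0.1394 rad.

0.139 rad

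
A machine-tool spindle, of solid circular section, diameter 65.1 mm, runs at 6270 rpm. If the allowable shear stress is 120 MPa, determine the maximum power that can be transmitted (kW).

4270 kW

J = πd⁴/32 = π(0.0651)⁴/32 = 1.763×10^-6 m⁴.
T_max = τ_allow·J/r = 1.20×10^8 × 1.763×10^-6 / 0.0325 = 6501 N·m.
ω = 2π·6270/60 = 656.6 rad/s, so P_max = T_max·ω = 4.268×10^6 W.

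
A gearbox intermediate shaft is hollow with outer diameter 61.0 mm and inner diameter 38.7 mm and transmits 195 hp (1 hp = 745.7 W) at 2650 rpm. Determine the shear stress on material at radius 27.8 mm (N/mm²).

ω = 2π·2650/60 = 277.5 rad/s, so T = P/ω = 195×745.7 / 277.5 = 524.0 N·m.
J = π(d_o⁴ − d_i⁴)/32 = π(0.0610⁴ − 0.0387⁴)/32 = 1.139×10^-6 m⁴.
Shear stress varies linearly with radius: τ = T·r/J = 524.0 × 0.0278 / 1.139×10^-6 = 1.279×10^7 Pa.

12.8 N/mm²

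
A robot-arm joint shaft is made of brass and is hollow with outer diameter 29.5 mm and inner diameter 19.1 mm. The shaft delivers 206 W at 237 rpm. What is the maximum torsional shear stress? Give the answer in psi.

290 psi

ω = 2π·237/60 = 24.82 rad/s, so T = P/ω = 206 / 24.82 = 8.300 N·m.
J = π(d_o⁴ − d_i⁴)/32 = π(0.0295⁴ − 0.0191⁴)/32 = 6.129×10^-8 m⁴.
τ_max = T·r/J = 8.300 × 0.0147 / 6.129×10^-8 = 1.998×10^6 Pa.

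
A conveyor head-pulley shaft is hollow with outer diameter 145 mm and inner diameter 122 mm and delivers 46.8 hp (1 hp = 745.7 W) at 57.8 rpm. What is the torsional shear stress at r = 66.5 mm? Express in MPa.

17.7 MPa

ω = 2π·57.8/60 = 6.053 rad/s, so T = P/ω = 46.8×745.7 / 6.053 = 5766 N·m.
J = π(d_o⁴ − d_i⁴)/32 = π(0.145⁴ − 0.122⁴)/32 = 2.165×10^-5 m⁴.
Shear stress varies linearly with radius: τ = T·r/J = 5766 × 0.0665 / 2.165×10^-5 = 1.771×10^7 Pa.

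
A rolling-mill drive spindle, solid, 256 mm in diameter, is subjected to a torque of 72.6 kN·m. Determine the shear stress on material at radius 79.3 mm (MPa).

13.7 MPa

J = πd⁴/32 = π(0.256)⁴/32 = 4.217×10^-4 m⁴.
Shear stress varies linearly with radius: τ = T·r/J = 72600 × 0.0793 / 4.217×10^-4 = 1.365×10^7 Pa.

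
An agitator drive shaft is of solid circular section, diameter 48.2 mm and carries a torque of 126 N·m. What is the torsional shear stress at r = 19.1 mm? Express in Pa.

J = πd⁴/32 = π(0.0482)⁴/32 = 5.299×10^-7 m⁴.
Shear stress varies linearly with radius: τ = T·r/J = 126.0 × 0.0191 / 5.299×10^-7 = 4.542×10^6 Pa.

4.54e6 Pa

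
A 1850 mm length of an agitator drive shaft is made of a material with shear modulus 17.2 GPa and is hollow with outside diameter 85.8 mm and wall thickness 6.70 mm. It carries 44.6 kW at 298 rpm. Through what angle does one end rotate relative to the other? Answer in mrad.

ω = 2π·298/60 = 31.21 rad/s, so T = P/ω = 44.6×10³ / 31.21 = 1429 N·m.
J = π(d_o⁴ − d_i⁴)/32 = π(0.0858⁴ − 0.0724⁴)/32 = 2.623×10^-6 m⁴.
θ = T·L/(G·J) = 1429 × 1.85 / (17.2×10⁹ × 2.623×10^-6) = 0.05860 rad.

58.6 mrad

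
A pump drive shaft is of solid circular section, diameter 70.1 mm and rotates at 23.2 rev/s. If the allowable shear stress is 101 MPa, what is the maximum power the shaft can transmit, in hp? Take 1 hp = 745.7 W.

J = πd⁴/32 = π(0.0701)⁴/32 = 2.371×10^-6 m⁴.
T_max = τ_allow·J/r = 1.01×10^8 × 2.371×10^-6 / 0.0350 = 6831 N·m.
ω = 2π·23.2 = 145.8 rad/s, so P_max = T_max·ω = 9.958×10^5 W.

1340 hp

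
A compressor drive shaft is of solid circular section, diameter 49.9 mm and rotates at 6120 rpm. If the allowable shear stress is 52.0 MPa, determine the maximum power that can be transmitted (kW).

J = πd⁴/32 = π(0.0499)⁴/32 = 6.087×10^-7 m⁴.
T_max = τ_allow·J/r = 5.20×10^7 × 6.087×10^-7 / 0.0249 = 1269 N·m.
ω = 2π·6120/60 = 640.9 rad/s, so P_max = T_max·ω = 8.130×10^5 W.

813 kW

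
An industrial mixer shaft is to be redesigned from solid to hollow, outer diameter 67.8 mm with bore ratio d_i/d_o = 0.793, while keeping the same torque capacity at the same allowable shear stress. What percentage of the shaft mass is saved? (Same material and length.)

Equal τ_max and T ⇒ the solid shaft needs d_s³ = d_o³(1−k⁴), so d_s = 67.8·(1−0.793⁴)^(1/3) = 57.33 mm.
Area ratio A_h/A_s = d_o²(1−k²)/d_s² = (1−k²)/(1−k⁴)^(2/3) = 0.5191.
Mass saving = 1 − 0.5191 = 48.1 %.

48.1 %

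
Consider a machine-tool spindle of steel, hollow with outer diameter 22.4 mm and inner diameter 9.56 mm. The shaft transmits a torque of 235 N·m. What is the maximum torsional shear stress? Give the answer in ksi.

16.0 ksi

J = π(d_o⁴ − d_i⁴)/32 = π(0.0224⁴ − 0.00956⁴)/32 = 2.390×10^-8 m⁴.
τ_max = T·r/J = 235.0 × 0.0112 / 2.390×10^-8 = 1.101×10^8 Pa.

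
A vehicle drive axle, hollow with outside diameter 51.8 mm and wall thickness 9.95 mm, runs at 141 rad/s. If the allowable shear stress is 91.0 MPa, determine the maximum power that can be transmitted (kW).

J = π(d_o⁴ − d_i⁴)/32 = π(0.0518⁴ − 0.0319⁴)/32 = 6.052×10^-7 m⁴.
T_max = τ_allow·J/r = 9.10×10^7 × 6.052×10^-7 / 0.0259 = 2126 N·m.
ω = 141 rad/s, so P_max = T_max·ω = 2.998×10^5 W.

300 kW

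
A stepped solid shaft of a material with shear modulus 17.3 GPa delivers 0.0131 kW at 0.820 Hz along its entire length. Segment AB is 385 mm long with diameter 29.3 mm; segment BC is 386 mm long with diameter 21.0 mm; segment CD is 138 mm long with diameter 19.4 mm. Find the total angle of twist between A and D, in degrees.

ω = 2π·0.820 = 5.152 rad/s, so T = P/ω = 0.0131×10³ / 5.152 = 2.543 N·m.
J_AB = π(0.0293)⁴/32 = 7.24×10^-8 m⁴; J_BC = π(0.0210)⁴/32 = 1.91×10^-8 m⁴; J_CD = π(0.0194)⁴/32 = 1.39×10^-8 m⁴.
θ = (T/G)·Σ L_i/J_i = (2.543/17.3×10⁹)·(0.385/7.24×10^-8 + 0.386/1.91×10^-8 + 0.138/1.39×10^-8) = 5.212×10^-3 rad.

0.299°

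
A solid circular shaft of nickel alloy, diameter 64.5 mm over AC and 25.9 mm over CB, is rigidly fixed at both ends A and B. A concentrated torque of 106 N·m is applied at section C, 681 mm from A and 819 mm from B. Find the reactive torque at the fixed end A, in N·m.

Compatibility: T_A·a/J_AC = T_B·b/J_CB with T_A + T_B = T₀.
J_AC = 1.70×10^-6 m⁴, J_CB = 4.42×10^-8 m⁴, so T_A = T₀·(J_AC/a)/((J_AC/a)+(J_CB/b)) = 103.8 N·m, T_B = 2.243 N·m.

104 N·m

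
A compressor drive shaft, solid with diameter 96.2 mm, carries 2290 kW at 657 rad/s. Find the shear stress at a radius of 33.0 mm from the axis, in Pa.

ω = 657 rad/s, so T = P/ω = 2290×10³ / 657.0 = 3486 N·m.
J = πd⁴/32 = π(0.0962)⁴/32 = 8.408×10^-6 m⁴.
Shear stress varies linearly with radius: τ = T·r/J = 3486 × 0.0330 / 8.408×10^-6 = 1.368×10^7 Pa.

1.37e7 Pa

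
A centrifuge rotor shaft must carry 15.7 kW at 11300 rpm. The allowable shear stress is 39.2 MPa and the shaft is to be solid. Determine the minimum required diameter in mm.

ω = 2π·11300/60 = 1183 rad/s, so T = P/ω = 15.7×10³ / 1183 = 13.27 N·m.
For a solid shaft τ_max = 16T/(πd³), so d = (16T/(π τ_allow))^(1/3) = (16·13.27/(π·3.92×10^7))^(1/3) = 0.01199 m.

12.0 mm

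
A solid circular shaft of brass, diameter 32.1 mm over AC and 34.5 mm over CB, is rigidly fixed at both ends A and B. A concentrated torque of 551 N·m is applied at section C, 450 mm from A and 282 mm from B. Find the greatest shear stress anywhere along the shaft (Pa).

Compatibility: T_A·a/J_AC = T_B·b/J_CB with T_A + T_B = T₀.
J_AC = 1.04×10^-7 m⁴, J_CB = 1.39×10^-7 m⁴, so T_A = T₀·(J_AC/a)/((J_AC/a)+(J_CB/b)) = 176.1 N·m, T_B = 374.9 N·m.
τ in each portion: τ_AC = 2.71×10^7 Pa, τ_CB = 4.65×10^7 Pa; maximum is in CB.
τ_max = T_CB·r/J = 374.9·0.0173/1.39×10^-7 = 4.650×10^7 Pa.

4.65e7 Pa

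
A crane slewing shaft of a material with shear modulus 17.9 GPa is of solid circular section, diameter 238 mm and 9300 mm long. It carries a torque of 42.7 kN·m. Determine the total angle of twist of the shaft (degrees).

4.04°

J = πd⁴/32 = π(0.238)⁴/32 = 3.150×10^-4 m⁴.
θ = T·L/(G·J) = 42700 × 9.30 / (17.9×10⁹ × 3.150×10^-4) = 0.07043 rad.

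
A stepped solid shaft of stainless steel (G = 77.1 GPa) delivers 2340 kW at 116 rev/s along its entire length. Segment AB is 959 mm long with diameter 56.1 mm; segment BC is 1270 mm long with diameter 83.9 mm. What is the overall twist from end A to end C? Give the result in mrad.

ω = 2π·116 = 728.8 rad/s, so T = P/ω = 2340×10³ / 728.8 = 3211 N·m.
J_AB = π(0.0561)⁴/32 = 9.72×10^-7 m⁴; J_BC = π(0.0839)⁴/32 = 4.86×10^-6 m⁴.
θ = (T/G)·Σ L_i/J_i = (3211/77.1×10⁹)·(0.959/9.72×10^-7 + 1.27/4.86×10^-6) = 0.05194 rad.

51.9 mrad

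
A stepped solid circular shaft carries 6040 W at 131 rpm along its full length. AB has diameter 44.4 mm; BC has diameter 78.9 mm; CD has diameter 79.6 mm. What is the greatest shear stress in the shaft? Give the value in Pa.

ω = 2π·131/60 = 13.72 rad/s, so T = P/ω = 6040 / 13.72 = 440.3 N·m.
Under the same torque, τ_max = 16T/(πd³) is largest where d is smallest — segment AB (d = 44.4 mm).
τ_max = 16·440.3/(π·(0.0444)³) = 2.562×10^7 Pa.

2.56e7 Pa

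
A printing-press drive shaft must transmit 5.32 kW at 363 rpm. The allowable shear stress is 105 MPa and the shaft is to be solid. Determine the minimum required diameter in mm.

18.9 mm

ω = 2π·363/60 = 38.01 rad/s, so T = P/ω = 5.32×10³ / 38.01 = 140.0 N·m.
For a solid shaft τ_max = 16T/(πd³), so d = (16T/(π τ_allow))^(1/3) = (16·140.0/(π·1.05×10^8))^(1/3) = 0.01893 m.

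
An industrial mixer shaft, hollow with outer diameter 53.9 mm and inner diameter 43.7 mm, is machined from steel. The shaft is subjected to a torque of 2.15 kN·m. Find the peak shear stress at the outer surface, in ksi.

17.9 ksi

J = π(d_o⁴ − d_i⁴)/32 = π(0.0539⁴ − 0.0437⁴)/32 = 4.706×10^-7 m⁴.
τ_max = T·r/J = 2150 × 0.0269 / 4.706×10^-7 = 1.231×10^8 Pa.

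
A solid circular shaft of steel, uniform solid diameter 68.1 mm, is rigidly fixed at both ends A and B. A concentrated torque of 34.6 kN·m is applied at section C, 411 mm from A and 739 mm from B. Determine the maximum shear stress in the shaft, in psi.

52000 psi

With uniform GJ and both ends fixed, compatibility θ_AC = θ_CB gives T_A·a = T_B·b, together with T_A + T_B = T₀.
T_A = T₀·b/(a+b) = 34600·739/1150 = 22230 N·m; T_B = 12370 N·m.
τ in each portion: τ_AC = 3.59×10^8 Pa, τ_CB = 1.99×10^8 Pa; maximum is in AC.
τ_max = T_AC·r/J = 22230·0.0340/2.11×10^-6 = 3.586×10^8 Pa.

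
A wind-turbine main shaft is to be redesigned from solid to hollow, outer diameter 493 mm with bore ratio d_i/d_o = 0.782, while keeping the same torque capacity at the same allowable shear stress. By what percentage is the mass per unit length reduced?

46.9 %

Equal τ_max and T ⇒ the solid shaft needs d_s³ = d_o³(1−k⁴), so d_s = 493·(1−0.782⁴)^(1/3) = 421.7 mm.
Area ratio A_h/A_s = d_o²(1−k²)/d_s² = (1−k²)/(1−k⁴)^(2/3) = 0.5308.
Mass saving = 1 − 0.5308 = 46.9 %.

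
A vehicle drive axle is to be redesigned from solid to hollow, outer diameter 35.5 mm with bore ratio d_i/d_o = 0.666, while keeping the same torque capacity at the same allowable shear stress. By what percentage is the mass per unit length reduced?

Equal τ_max and T ⇒ the solid shaft needs d_s³ = d_o³(1−k⁴), so d_s = 35.5·(1−0.666⁴)^(1/3) = 33.00 mm.
Area ratio A_h/A_s = d_o²(1−k²)/d_s² = (1−k²)/(1−k⁴)^(2/3) = 0.6439.
Mass saving = 1 − 0.6439 = 35.6 %.

35.6 %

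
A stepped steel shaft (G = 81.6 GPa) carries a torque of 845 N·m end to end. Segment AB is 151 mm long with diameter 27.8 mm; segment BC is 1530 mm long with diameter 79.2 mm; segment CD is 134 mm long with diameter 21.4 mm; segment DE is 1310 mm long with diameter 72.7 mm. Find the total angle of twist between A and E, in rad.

J_AB = π(0.0278)⁴/32 = 5.86×10^-8 m⁴; J_BC = π(0.0792)⁴/32 = 3.86×10^-6 m⁴; J_CD = π(0.0214)⁴/32 = 2.06×10^-8 m⁴; J_DE = π(0.0727)⁴/32 = 2.74×10^-6 m⁴.
θ = (T/G)·Σ L_i/J_i = (845.0/81.6×10⁹)·(0.151/5.86×10^-8 + 1.53/3.86×10^-6 + 0.134/2.06×10^-8 + 1.31/2.74×10^-6) = 0.1031 rad.

0.103 rad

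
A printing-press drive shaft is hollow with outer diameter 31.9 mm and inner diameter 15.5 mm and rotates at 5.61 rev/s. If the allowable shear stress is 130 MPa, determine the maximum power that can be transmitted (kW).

27.6 kW

J = π(d_o⁴ − d_i⁴)/32 = π(0.0319⁴ − 0.0155⁴)/32 = 9.600×10^-8 m⁴.
T_max = τ_allow·J/r = 1.30×10^8 × 9.600×10^-8 / 0.0159 = 782.4 N·m.
ω = 2π·5.61 = 35.25 rad/s, so P_max = T_max·ω = 2.758×10^4 W.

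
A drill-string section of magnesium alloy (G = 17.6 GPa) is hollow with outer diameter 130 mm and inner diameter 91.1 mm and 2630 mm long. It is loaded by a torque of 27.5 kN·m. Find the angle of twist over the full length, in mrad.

193 mrad

J = π(d_o⁴ − d_i⁴)/32 = π(0.130⁴ − 0.0911⁴)/32 = 2.128×10^-5 m⁴.
θ = T·L/(G·J) = 27500 × 2.63 / (17.6×10⁹ × 2.128×10^-5) = 0.1931 rad.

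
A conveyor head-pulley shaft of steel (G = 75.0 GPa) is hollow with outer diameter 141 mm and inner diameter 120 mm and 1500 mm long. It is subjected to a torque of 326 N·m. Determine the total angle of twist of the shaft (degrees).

J = π(d_o⁴ − d_i⁴)/32 = π(0.141⁴ − 0.120⁴)/32 = 1.845×10^-5 m⁴.
θ = T·L/(G·J) = 326.0 × 1.50 / (75.0×10⁹ × 1.845×10^-5) = 3.535×10^-4 rad.

0.0203°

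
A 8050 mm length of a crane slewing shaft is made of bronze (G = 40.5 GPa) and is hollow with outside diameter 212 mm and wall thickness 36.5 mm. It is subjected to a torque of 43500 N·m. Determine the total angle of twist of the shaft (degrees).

3.06°

J = π(d_o⁴ − d_i⁴)/32 = π(0.212⁴ − 0.139⁴)/32 = 1.617×10^-4 m⁴.
θ = T·L/(G·J) = 43500 × 8.05 / (40.5×10⁹ × 1.617×10^-4) = 0.05348 rad.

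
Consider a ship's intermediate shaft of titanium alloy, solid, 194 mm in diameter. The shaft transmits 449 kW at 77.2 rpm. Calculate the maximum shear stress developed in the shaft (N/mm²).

ω = 2π·77.2/60 = 8.084 rad/s, so T = P/ω = 449×10³ / 8.084 = 55540 N·m.
J = πd⁴/32 = π(0.194)⁴/32 = 1.391×10^-4 m⁴.
τ_max = T·r/J = 55540 × 0.0970 / 1.391×10^-4 = 3.874×10^7 Pa.

38.7 N/mm²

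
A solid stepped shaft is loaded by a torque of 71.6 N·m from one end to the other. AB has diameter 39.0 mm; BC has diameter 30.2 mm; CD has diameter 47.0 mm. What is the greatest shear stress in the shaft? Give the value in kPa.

13200 kPa

Under the same torque, τ_max = 16T/(πd³) is largest where d is smallest — segment BC (d = 30.2 mm).
τ_max = 16·71.60/(π·(0.0302)³) = 1.324×10^7 Pa.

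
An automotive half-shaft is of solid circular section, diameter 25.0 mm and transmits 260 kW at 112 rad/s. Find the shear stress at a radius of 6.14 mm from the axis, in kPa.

372000 kPa

ω = 112 rad/s, so T = P/ω = 260×10³ / 112.0 = 2321 N·m.
J = πd⁴/32 = π(0.0250)⁴/32 = 3.835×10^-8 m⁴.
Shear stress varies linearly with radius: τ = T·r/J = 2321 × 0.00614 / 3.835×10^-8 = 3.717×10^8 Pa.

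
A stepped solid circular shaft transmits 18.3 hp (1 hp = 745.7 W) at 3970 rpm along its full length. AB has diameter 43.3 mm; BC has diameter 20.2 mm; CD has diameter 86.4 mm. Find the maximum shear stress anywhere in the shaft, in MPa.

20.3 MPa

ω = 2π·3970/60 = 415.7 rad/s, so T = P/ω = 18.3×745.7 / 415.7 = 32.82 N·m.
Under the same torque, τ_max = 16T/(πd³) is largest where d is smallest — segment BC (d = 20.2 mm).
τ_max = 16·32.82/(π·(0.0202)³) = 2.028×10^7 Pa.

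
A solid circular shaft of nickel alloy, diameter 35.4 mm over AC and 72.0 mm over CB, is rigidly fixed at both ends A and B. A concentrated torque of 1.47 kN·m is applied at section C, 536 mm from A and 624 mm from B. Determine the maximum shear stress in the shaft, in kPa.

18800 kPa

Compatibility: T_A·a/J_AC = T_B·b/J_CB with T_A + T_B = T₀.
J_AC = 1.54×10^-7 m⁴, J_CB = 2.64×10^-6 m⁴, so T_A = T₀·(J_AC/a)/((J_AC/a)+(J_CB/b)) = 93.63 N·m, T_B = 1376 N·m.
τ in each portion: τ_AC = 1.07×10^7 Pa, τ_CB = 1.88×10^7 Pa; maximum is in CB.
τ_max = T_CB·r/J = 1376·0.0360/2.64×10^-6 = 1.878×10^7 Pa.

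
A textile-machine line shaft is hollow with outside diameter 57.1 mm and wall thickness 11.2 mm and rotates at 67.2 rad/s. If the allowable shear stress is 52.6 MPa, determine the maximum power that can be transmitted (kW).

J = π(d_o⁴ − d_i⁴)/32 = π(0.0571⁴ − 0.0347⁴)/32 = 9.013×10^-7 m⁴.
T_max = τ_allow·J/r = 5.26×10^7 × 9.013×10^-7 / 0.0285 = 1661 N·m.
ω = 67.2 rad/s, so P_max = T_max·ω = 1.116×10^5 W.

112 kW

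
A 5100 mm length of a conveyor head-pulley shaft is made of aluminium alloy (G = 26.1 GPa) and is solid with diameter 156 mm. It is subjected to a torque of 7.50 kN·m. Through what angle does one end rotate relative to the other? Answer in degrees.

J = πd⁴/32 = π(0.156)⁴/32 = 5.814×10^-5 m⁴.
θ = T·L/(G·J) = 7500 × 5.10 / (26.1×10⁹ × 5.814×10^-5) = 0.02521 rad.

1.44°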